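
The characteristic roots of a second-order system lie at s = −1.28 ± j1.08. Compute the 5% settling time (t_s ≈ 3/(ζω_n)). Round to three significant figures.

t_s ≈ 2.34 s

For poles at −σ ± jω_d, ζω_n = σ = 1.28, so t_s ≈ 3/σ = 2.34 s.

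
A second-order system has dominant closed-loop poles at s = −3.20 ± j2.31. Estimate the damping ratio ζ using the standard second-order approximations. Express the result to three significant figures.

ζ ≈ 0.811

The poles are at −σ ± jω_d with σ = 3.20 and ω_d = 2.31, so ω_n = √(σ²+ω_d²) = 3.95 rad/s and ζ = σ/ω_n = 0.811.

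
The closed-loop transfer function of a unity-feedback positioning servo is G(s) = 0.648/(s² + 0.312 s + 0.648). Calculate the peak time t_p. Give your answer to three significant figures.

Comparing the denominator to s² + 2ζω_n s + ω_n²: ω_n = √0.648 = 0.805 rad/s, and 2ζω_n = 0.312 so ζ = 0.312/(2·0.805) = 0.194.
ω_d = ω_n√(1−ζ²) = 0.790 rad/s. Then t_p = π/ω_d = 3.98 s.

t_p ≈ 3.98 s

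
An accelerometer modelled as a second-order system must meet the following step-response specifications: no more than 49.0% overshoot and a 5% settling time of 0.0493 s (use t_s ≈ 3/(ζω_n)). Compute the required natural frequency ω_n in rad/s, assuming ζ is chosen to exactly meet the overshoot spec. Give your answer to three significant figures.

ζ = −ln(OS)/√(π² + (ln OS)²). With OS = 0.490, ln OS = −0.7133 and ζ = 0.7133/3.222 = 0.221.
Then ω_n = 3/(ζ t_s) = 3/(0.221 × 0.0493) = 275 rad/s.

ω_n ≈ 275 rad/s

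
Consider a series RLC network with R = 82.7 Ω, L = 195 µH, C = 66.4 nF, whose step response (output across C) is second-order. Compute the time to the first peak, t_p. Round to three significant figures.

For a series RLC circuit (capacitor voltage as output), ω_n = 1/√(LC) = 1/√(195 µH · 66.4 nF) = 278000 rad/s.
ζ = (R/2)·√(C/L) = (82.7/2)·√(66.4 nF/195 µH) = 0.763.
The damped frequency ω_d = ω_n√(1−ζ²) = 180000 rad/s. t_p = π/ω_d = 0.0000175 s.

t_p ≈ 0.0000175 s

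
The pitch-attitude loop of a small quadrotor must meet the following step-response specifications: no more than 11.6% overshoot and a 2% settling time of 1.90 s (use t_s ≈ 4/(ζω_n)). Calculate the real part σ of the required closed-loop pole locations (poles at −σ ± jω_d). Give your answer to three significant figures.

σ ≈ 2.11

The settling-time spec alone fixes σ = ζω_n = 4/t_s = 4/1.90 = 2.11.
(Overshoot then fixes ζ = 0.566 and hence ω_d = σ·√(1−ζ²)/ζ = 3.07 rad/s.)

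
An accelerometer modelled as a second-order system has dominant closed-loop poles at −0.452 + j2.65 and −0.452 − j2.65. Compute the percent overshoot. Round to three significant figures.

%OS ≈ 58.5%

|pole| = ω_n = √(0.452² + 2.65²) = 2.69 rad/s; ζ = cos θ = σ/ω_n = 0.168.
%OS = 100 e^{−πζ/√(1−ζ²)} with ζ = 0.168 gives 58.5%.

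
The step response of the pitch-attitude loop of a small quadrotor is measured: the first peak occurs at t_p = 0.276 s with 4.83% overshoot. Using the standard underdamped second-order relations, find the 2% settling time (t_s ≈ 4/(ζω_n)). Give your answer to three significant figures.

From the overshoot, ζ = −ln(OS)/√(π²+ln²(OS)) = 0.694.
t_p = π/ω_d ⇒ ω_d = 11.4 rad/s; then ω_n = ω_d/√(1−ζ²) = 15.8 rad/s.
t_s ≈ 4/(ζω_n) = 4/(0.694·15.8) = 0.364 s.

t_s ≈ 0.364 s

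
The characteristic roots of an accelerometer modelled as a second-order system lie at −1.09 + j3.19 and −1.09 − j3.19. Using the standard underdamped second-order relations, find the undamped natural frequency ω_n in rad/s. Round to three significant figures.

|pole| = ω_n = √(1.09² + 3.19²) = 3.37 rad/s; ζ = cos θ = σ/ω_n = 0.323.

ω_n ≈ 3.37 rad/s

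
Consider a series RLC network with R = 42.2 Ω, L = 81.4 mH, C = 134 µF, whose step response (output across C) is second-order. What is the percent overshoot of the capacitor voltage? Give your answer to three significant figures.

%OS ≈ 0.549%

For a series RLC circuit (capacitor voltage as output), ω_n = 1/√(LC) = 1/√(81.4 mH · 134 µF) = 303 rad/s.
ζ = (R/2)·√(C/L) = (42.2/2)·√(134 µF/81.4 mH) = 0.856.
%OS = 100·exp(−πζ/√(1−ζ²)) = 0.549%.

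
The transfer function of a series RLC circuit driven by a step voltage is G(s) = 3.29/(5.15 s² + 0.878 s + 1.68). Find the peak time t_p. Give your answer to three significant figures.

t_p ≈ 5.56 s

Dividing through by 5.15: denominator becomes s² + 0.1705 s + 0.3262.
So ω_n = √0.3262 = 0.571 rad/s and ζ = 0.1705/(2·0.571) = 0.149.
The damped frequency ω_d = ω_n√(1−ζ²) = 0.565 rad/s. t_p = π/ω_d = 5.56 s.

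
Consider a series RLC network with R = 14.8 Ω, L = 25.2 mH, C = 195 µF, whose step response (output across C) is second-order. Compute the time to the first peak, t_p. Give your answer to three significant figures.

For a series RLC circuit (capacitor voltage as output), ω_n = 1/√(LC) = 1/√(25.2 mH · 195 µF) = 451 rad/s.
ζ = (R/2)·√(C/L) = (14.8/2)·√(195 µF/25.2 mH) = 0.651.
ω_d = 451·√(1 − 0.651²) = 342 rad/s. t_p = π/ω_d = 0.00917 s.

t_p ≈ 0.00917 s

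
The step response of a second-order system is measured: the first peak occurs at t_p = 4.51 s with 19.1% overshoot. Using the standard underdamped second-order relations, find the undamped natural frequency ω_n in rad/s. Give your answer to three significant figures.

ζ from %OS: ζ = |ln 0.191|/√(π²+ln²0.191) = 0.466.
t_p = π/ω_d ⇒ ω_d = 0.697 rad/s; then ω_n = ω_d/√(1−ζ²) = 0.787 rad/s.

ω_n ≈ 0.787 rad/s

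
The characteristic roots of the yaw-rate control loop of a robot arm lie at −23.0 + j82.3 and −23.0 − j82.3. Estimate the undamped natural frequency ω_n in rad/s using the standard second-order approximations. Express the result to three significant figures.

ω_n ≈ 85.5 rad/s

The poles are at −σ ± jω_d with σ = 23.0 and ω_d = 82.3, so ω_n = √(σ²+ω_d²) = 85.5 rad/s and ζ = σ/ω_n = 0.269.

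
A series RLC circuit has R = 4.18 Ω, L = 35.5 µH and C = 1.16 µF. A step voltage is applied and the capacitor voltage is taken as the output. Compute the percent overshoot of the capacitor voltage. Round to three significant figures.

%OS ≈ 27.8%

For a series RLC circuit (capacitor voltage as output), ω_n = 1/√(LC) = 1/√(35.5 µH · 1.16 µF) = 156000 rad/s.
ζ = (R/2)·√(C/L) = (4.18/2)·√(1.16 µF/35.5 µH) = 0.378.
Overshoot: exp(−π·0.378/√(1−0.378²)) = 0.278, i.e. 27.8%.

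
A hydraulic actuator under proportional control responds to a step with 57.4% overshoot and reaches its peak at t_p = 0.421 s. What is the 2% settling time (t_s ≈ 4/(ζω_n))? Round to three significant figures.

t_s ≈ 3.03 s

From the overshoot, ζ = −ln(OS)/√(π²+ln²(OS)) = 0.174.
From t_p = π/ω_d, ω_d = π/0.421 = 7.46 rad/s, so ω_n = ω_d/√(1−ζ²) = 7.58 rad/s.
t_s ≈ 4/(ζω_n) = 4/(0.174·7.58) = 3.03 s.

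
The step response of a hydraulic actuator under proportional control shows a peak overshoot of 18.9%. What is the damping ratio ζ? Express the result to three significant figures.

ζ = −ln(OS)/√(π² + (ln OS)²). With OS = 0.189, ln OS = −1.666 and ζ = 1.666/3.556 = 0.469.

ζ ≈ 0.469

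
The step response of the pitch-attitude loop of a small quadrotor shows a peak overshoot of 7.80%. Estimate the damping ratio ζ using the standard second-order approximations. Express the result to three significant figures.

ζ ≈ 0.630

Inverting the overshoot relation: ζ = |ln 0.0780|/√(π² + ln²0.0780) = 0.630.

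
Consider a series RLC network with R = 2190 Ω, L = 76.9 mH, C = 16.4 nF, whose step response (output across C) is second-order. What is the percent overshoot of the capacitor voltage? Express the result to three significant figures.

For a series RLC circuit (capacitor voltage as output), ω_n = 1/√(LC) = 1/√(76.9 mH · 16.4 nF) = 28200 rad/s.
ζ = (R/2)·√(C/L) = (2190/2)·√(16.4 nF/76.9 mH) = 0.506.
%OS = 100 e^{−πζ/√(1−ζ²)} with ζ = 0.506 gives 15.9%.

%OS ≈ 15.9%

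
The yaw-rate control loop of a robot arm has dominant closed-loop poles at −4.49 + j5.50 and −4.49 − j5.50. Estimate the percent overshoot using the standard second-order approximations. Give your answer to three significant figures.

With σ = 4.49, ω_d = 5.50: ω_n = √(σ²+ω_d²) = 7.10 rad/s, ζ = σ/ω_n = 0.632.
Overshoot: exp(−π·0.632/√(1−0.632²)) = 0.0769, i.e. 7.69%.

%OS ≈ 7.69%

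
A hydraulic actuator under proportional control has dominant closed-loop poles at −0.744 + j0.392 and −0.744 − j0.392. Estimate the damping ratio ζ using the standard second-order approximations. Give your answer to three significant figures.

ζ ≈ 0.885

|pole| = ω_n = √(0.744² + 0.392²) = 0.841 rad/s; ζ = cos θ = σ/ω_n = 0.885.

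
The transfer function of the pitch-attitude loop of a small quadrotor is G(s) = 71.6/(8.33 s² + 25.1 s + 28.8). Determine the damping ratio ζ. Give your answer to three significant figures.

ζ ≈ 0.810

Dividing through by 8.33: denominator becomes s² + 3.013 s + 3.457.
So ω_n = √3.457 = 1.86 rad/s and ζ = 3.013/(2·1.86) = 0.810.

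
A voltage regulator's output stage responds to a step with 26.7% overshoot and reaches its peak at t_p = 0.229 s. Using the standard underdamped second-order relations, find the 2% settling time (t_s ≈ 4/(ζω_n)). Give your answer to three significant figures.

t_s ≈ 0.694 s

From the overshoot, ζ = −ln(OS)/√(π²+ln²(OS)) = 0.387.
t_p = π/ω_d ⇒ ω_d = 13.7 rad/s; then ω_n = ω_d/√(1−ζ²) = 14.9 rad/s.
t_s ≈ 4/(ζω_n) = 4/(0.387·14.9) = 0.694 s.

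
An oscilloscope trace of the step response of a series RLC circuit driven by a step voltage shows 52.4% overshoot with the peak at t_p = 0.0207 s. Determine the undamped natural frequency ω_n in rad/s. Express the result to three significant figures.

ω_n ≈ 155 rad/s

The overshoot fixes ζ = −ln(OS)/√(π²+ln²(OS)) = 0.201.
t_p = π/ω_d ⇒ ω_d = 152 rad/s; then ω_n = ω_d/√(1−ζ²) = 155 rad/s.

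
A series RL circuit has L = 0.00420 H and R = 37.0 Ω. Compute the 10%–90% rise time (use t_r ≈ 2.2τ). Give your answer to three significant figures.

τ = L/R = 0.00420/37.0 = 0.000114 s.
t_r ≈ 2.2τ = 0.000250 s.

t_r ≈ 0.000250 s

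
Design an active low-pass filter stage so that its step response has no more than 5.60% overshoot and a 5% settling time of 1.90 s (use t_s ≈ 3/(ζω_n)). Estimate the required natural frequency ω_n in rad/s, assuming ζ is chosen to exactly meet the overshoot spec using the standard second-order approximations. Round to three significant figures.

ζ = −ln(OS)/√(π² + (ln OS)²). With OS = 0.0560, ln OS = −2.882 and ζ = 2.882/4.264 = 0.676.
Then ω_n = 3/(ζ t_s) = 3/(0.676 × 1.90) = 2.34 rad/s.

ω_n ≈ 2.34 rad/s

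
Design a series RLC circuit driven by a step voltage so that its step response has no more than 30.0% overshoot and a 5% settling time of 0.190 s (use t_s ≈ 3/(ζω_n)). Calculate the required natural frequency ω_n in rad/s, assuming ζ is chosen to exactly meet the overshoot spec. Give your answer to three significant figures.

Inverting the overshoot relation: ζ = |ln 0.300|/√(π² + ln²0.300) = 0.358.
Then ω_n = 3/(ζ t_s) = 3/(0.358 × 0.190) = 44.1 rad/s.

ω_n ≈ 44.1 rad/s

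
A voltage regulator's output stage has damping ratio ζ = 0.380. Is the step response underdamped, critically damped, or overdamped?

underdamped

Since ζ = 0.380 < 1, the system is underdamped.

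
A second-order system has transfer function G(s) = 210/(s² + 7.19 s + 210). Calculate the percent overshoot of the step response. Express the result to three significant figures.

Comparing the denominator to s² + 2ζω_n s + ω_n²: ω_n = √210 = 14.5 rad/s, and 2ζω_n = 7.19 so ζ = 7.19/(2·14.5) = 0.248.
%OS = 100 e^{−πζ/√(1−ζ²)} with ζ = 0.248 gives 44.7%.

%OS ≈ 44.7%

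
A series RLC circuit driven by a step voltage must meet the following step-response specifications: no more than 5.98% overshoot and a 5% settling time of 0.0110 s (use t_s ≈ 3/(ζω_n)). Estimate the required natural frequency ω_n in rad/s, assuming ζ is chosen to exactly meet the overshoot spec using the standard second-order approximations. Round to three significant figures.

ω_n ≈ 409 rad/s

ζ = −ln(OS)/√(π² + (ln OS)²). With OS = 0.0598, ln OS = −2.817 and ζ = 2.817/4.219 = 0.668.
Then ω_n = 3/(ζ t_s) = 3/(0.668 × 0.0110) = 409 rad/s.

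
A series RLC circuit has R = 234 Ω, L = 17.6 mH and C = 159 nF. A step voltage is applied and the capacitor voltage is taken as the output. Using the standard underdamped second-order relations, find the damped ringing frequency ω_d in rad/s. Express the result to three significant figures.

For a series RLC circuit (capacitor voltage as output), ω_n = 1/√(LC) = 1/√(17.6 mH · 159 nF) = 18900 rad/s.
ζ = (R/2)·√(C/L) = (234/2)·√(159 nF/17.6 mH) = 0.352.
ω_d = 18900·√(1 − 0.352²) = 17700 rad/s.

ω_d ≈ 17700 rad/s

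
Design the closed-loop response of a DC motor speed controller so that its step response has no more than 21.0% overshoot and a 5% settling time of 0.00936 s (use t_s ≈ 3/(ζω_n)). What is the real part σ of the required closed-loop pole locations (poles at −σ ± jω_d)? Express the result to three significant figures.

σ ≈ 321

The settling-time spec alone fixes σ = ζω_n = 3/t_s = 3/0.00936 = 321.
(Overshoot then fixes ζ = 0.445 and hence ω_d = σ·√(1−ζ²)/ζ = 645 rad/s.)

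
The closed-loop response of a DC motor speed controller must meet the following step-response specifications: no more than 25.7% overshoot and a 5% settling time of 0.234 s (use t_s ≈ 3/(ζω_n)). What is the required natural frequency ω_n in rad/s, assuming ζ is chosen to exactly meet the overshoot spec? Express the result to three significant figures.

Inverting the overshoot relation: ζ = |ln 0.257|/√(π² + ln²0.257) = 0.397.
From t_s ≈ 3/(ζω_n): ω_n = 3/(ζ·t_s) = 3/(0.397·0.234) = 32.3 rad/s.

ω_n ≈ 32.3 rad/s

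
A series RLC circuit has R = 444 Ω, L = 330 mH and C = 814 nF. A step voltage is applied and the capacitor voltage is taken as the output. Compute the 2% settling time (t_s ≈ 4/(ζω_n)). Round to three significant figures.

For a series RLC circuit (capacitor voltage as output), ω_n = 1/√(LC) = 1/√(330 mH · 814 nF) = 1930 rad/s.
ζ = (R/2)·√(C/L) = (444/2)·√(814 nF/330 mH) = 0.349.
t_s ≈ 4/(ζω_n) = 0.00595 s.

t_s ≈ 0.00595 s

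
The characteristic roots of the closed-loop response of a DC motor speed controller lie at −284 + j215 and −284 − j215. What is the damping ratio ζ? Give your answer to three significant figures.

|pole| = ω_n = √(284² + 215²) = 356 rad/s; ζ = cos θ = σ/ω_n = 0.797.

ζ ≈ 0.797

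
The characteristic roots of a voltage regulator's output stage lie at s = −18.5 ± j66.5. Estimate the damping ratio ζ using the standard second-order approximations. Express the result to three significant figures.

With σ = 18.5, ω_d = 66.5: ω_n = √(σ²+ω_d²) = 69.0 rad/s, ζ = σ/ω_n = 0.268.

ζ ≈ 0.268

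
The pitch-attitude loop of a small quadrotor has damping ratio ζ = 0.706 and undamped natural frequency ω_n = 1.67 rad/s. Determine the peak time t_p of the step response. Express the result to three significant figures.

The damped frequency is ω_d = ω_n√(1−ζ²) = 1.67·√(1−0.498) = 1.18 rad/s.
Peak time t_p = π/ω_d = π/1.18 = 2.66 s.

t_p ≈ 2.66 s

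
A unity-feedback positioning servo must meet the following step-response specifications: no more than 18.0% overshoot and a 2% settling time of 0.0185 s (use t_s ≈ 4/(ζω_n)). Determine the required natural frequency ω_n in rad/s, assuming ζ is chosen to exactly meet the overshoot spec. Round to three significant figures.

Inverting the overshoot relation: ζ = |ln 0.180|/√(π² + ln²0.180) = 0.479.
Then ω_n = 4/(ζ t_s) = 4/(0.479 × 0.0185) = 451 rad/s.

ω_n ≈ 451 rad/s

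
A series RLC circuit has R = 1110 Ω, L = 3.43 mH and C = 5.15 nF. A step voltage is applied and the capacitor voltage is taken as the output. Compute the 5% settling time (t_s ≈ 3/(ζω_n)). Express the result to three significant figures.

t_s ≈ 0.0000185 s

For a series RLC circuit (capacitor voltage as output), ω_n = 1/√(LC) = 1/√(3.43 mH · 5.15 nF) = 238000 rad/s.
ζ = (R/2)·√(C/L) = (1110/2)·√(5.15 nF/3.43 mH) = 0.680.
t_s ≈ 3/(ζω_n) = 0.0000185 s.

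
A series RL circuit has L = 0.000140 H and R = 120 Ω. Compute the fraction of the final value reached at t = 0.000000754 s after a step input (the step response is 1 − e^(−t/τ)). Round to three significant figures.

y/y_∞ ≈ 0.476

τ = L/R = 0.000140/120 = 0.00000117 s.
y(t)/y_∞ = 1 − e^(−t/τ) = 1 − e^(−0.000000754/0.00000117) = 1 − e^(−0.646) = 0.476.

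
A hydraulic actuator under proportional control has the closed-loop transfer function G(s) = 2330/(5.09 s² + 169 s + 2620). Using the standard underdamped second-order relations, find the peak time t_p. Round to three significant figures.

t_p ≈ 0.203 s

Dividing through by 5.09: denominator becomes s² + 33.20 s + 514.7.
So ω_n = √514.7 = 22.7 rad/s and ζ = 33.20/(2·22.7) = 0.732.
The damped frequency ω_d = ω_n√(1−ζ²) = 15.5 rad/s. t_p = π/ω_d = 0.203 s.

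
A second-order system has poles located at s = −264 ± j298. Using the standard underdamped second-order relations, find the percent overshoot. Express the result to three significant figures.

%OS ≈ 6.18%

|pole| = ω_n = √(264² + 298²) = 398 rad/s; ζ = cos θ = σ/ω_n = 0.663.
%OS = 100·exp(−πζ/√(1−ζ²)) = 6.18%.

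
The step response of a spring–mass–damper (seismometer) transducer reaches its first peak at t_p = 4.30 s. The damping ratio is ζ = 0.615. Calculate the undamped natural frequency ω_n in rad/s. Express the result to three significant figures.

Peak time t_p = π/ω_d, so ω_d = π/t_p = π/4.30 = 0.731 rad/s.
ω_n = ω_d/√(1−ζ²) = 0.731/√0.622 = 0.927 rad/s.

ω_n ≈ 0.927 rad/s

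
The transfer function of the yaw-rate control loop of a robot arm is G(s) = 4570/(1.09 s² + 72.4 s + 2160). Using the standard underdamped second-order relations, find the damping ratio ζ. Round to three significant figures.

Dividing through by 1.09: denominator becomes s² + 66.42 s + 1982.
So ω_n = √1982 = 44.5 rad/s and ζ = 66.42/(2·44.5) = 0.746.

ζ ≈ 0.746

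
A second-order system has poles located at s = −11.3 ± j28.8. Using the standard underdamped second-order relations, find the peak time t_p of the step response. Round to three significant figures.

t_p = π/ω_d with ω_d = 28.8 (the imaginary part), so t_p = 0.109 s.

t_p ≈ 0.109 s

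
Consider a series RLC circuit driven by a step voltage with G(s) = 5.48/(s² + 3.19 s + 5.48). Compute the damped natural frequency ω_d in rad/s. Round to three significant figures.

ω_d ≈ 1.71 rad/s

Comparing the denominator to s² + 2ζω_n s + ω_n²: ω_n = √5.48 = 2.34 rad/s, and 2ζω_n = 3.19 so ζ = 3.19/(2·2.34) = 0.681.
ω_d = ω_n√(1−ζ²) = 1.71 rad/s.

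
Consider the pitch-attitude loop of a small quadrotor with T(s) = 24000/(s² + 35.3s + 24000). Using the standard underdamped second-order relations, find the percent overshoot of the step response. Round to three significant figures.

ω_n = √24000 = 155 rad/s; ζ = 35.3/(2·155) = 0.114.
%OS = 100·exp(−πζ/√(1−ζ²)) = 69.7%.

%OS ≈ 69.7%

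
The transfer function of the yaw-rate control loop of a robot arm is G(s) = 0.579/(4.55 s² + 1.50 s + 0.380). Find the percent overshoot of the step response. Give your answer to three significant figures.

Dividing through by 4.55: denominator becomes s² + 0.3297 s + 0.08352.
So ω_n = √0.08352 = 0.289 rad/s and ζ = 0.3297/(2·0.289) = 0.570.
%OS = 100·exp(−πζ/√(1−ζ²)) = 11.3%.

%OS ≈ 11.3%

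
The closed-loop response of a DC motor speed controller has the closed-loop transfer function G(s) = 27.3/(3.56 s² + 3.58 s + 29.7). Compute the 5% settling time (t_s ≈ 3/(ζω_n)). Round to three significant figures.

t_s ≈ 5.97 s

Dividing through by 3.56: denominator becomes s² + 1.006 s + 8.343.
So ω_n = √8.343 = 2.89 rad/s and ζ = 1.006/(2·2.89) = 0.174.
t_s ≈ 3/(ζω_n) = 5.97 s.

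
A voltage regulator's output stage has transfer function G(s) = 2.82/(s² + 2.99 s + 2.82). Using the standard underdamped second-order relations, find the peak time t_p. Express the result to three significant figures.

ω_n = √2.82 = 1.68 rad/s; ζ = 2.99/(2·1.68) = 0.890.
ω_d = 1.68·√(1 − 0.890²) = 0.765 rad/s. Then t_p = π/ω_d = 4.11 s.

t_p ≈ 4.11 s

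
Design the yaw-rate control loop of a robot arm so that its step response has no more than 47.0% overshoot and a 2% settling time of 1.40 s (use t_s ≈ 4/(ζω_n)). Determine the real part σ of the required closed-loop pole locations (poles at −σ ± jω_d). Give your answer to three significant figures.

The settling-time spec alone fixes σ = ζω_n = 4/t_s = 4/1.40 = 2.86.
(Overshoot then fixes ζ = 0.234 and hence ω_d = σ·√(1−ζ²)/ζ = 11.9 rad/s.)

σ ≈ 2.86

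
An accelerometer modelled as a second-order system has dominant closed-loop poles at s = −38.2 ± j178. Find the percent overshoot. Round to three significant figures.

|pole| = ω_n = √(38.2² + 178²) = 182 rad/s; ζ = cos θ = σ/ω_n = 0.210.
%OS = 100 e^{−πζ/√(1−ζ²)} with ζ = 0.210 gives 51.0%.

%OS ≈ 51.0%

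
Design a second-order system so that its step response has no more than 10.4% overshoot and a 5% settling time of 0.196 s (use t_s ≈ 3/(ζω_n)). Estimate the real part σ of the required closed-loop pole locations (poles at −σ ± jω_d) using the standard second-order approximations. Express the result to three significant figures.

σ ≈ 15.3

The settling-time spec alone fixes σ = ζω_n = 3/t_s = 3/0.196 = 15.3.
(Overshoot then fixes ζ = 0.585 and hence ω_d = σ·√(1−ζ²)/ζ = 21.2 rad/s.)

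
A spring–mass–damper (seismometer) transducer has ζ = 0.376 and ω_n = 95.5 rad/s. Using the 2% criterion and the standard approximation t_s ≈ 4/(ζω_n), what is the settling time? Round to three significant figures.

t_s ≈ 0.111 s

t_s ≈ 4/(ζω_n) = 4/(0.376 × 95.5) = 0.111 s.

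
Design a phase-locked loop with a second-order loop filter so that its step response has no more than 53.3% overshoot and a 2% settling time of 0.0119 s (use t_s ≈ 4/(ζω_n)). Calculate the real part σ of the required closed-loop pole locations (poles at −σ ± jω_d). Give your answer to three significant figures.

σ ≈ 336

The settling-time spec alone fixes σ = ζω_n = 4/t_s = 4/0.0119 = 336.
(Overshoot then fixes ζ = 0.196 and hence ω_d = σ·√(1−ζ²)/ζ = 1680 rad/s.)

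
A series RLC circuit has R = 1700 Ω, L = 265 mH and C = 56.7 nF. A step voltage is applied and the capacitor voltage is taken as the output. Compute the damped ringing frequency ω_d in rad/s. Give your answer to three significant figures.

ω_d ≈ 7500 rad/s

For a series RLC circuit (capacitor voltage as output), ω_n = 1/√(LC) = 1/√(265 mH · 56.7 nF) = 8160 rad/s.
ζ = (R/2)·√(C/L) = (1700/2)·√(56.7 nF/265 mH) = 0.393.
ω_d = 8160·√(1 − 0.393²) = 7500 rad/s.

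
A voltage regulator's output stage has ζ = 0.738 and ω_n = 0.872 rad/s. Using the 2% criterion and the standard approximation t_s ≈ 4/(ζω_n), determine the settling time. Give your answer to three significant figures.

t_s ≈ 4/(ζω_n) = 4/(0.738 × 0.872) = 6.22 s.

t_s ≈ 6.22 s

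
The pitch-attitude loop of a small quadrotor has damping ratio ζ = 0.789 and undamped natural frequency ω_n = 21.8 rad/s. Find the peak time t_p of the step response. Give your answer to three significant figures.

The damped frequency is ω_d = ω_n√(1−ζ²) = 21.8·√(1−0.623) = 13.4 rad/s.
Peak time t_p = π/ω_d = π/13.4 = 0.235 s.

t_p ≈ 0.235 s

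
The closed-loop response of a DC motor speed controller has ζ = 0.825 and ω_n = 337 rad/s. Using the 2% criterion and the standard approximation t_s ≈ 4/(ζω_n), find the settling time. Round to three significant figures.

t_s ≈ 0.0144 s

t_s ≈ 4/(ζω_n) = 4/(0.825 × 337) = 0.0144 s.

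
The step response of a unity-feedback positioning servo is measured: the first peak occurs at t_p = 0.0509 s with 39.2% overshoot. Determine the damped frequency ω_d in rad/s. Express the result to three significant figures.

t_p = π/ω_d, so ω_d = π/0.0509 = 61.7 rad/s.

ω_d ≈ 61.7 rad/s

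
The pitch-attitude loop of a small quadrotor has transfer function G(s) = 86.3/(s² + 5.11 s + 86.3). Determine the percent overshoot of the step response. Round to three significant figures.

Comparing the denominator to s² + 2ζω_n s + ω_n²: ω_n = √86.3 = 9.29 rad/s, and 2ζω_n = 5.11 so ζ = 5.11/(2·9.29) = 0.275.
%OS = 100 e^{−πζ/√(1−ζ²)} with ζ = 0.275 gives 40.7%.

%OS ≈ 40.7%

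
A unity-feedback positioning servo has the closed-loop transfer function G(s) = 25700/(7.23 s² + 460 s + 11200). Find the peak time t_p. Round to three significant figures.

t_p ≈ 0.136 s

Dividing through by 7.23: denominator becomes s² + 63.62 s + 1549.
So ω_n = √1549 = 39.4 rad/s and ζ = 63.62/(2·39.4) = 0.808.
ω_d = ω_n√(1−ζ²) = 23.2 rad/s. t_p = π/ω_d = 0.136 s.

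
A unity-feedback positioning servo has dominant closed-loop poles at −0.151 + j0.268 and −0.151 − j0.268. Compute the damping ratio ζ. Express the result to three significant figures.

ζ ≈ 0.491

|pole| = ω_n = √(0.151² + 0.268²) = 0.308 rad/s; ζ = cos θ = σ/ω_n = 0.491.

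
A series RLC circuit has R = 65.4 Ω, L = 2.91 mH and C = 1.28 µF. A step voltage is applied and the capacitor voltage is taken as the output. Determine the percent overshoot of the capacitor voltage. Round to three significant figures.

For a series RLC circuit (capacitor voltage as output), ω_n = 1/√(LC) = 1/√(2.91 mH · 1.28 µF) = 16400 rad/s.
ζ = (R/2)·√(C/L) = (65.4/2)·√(1.28 µF/2.91 mH) = 0.686.
%OS = 100 e^{−πζ/√(1−ζ²)} with ζ = 0.686 gives 5.18%.

%OS ≈ 5.18%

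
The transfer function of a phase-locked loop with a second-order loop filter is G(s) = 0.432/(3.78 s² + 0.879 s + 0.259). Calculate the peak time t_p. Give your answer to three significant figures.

Dividing through by 3.78: denominator becomes s² + 0.2325 s + 0.06852.
So ω_n = √0.06852 = 0.262 rad/s and ζ = 0.2325/(2·0.262) = 0.444.
ω_d = 0.262·√(1 − 0.444²) = 0.235 rad/s. t_p = π/ω_d = 13.4 s.

t_p ≈ 13.4 s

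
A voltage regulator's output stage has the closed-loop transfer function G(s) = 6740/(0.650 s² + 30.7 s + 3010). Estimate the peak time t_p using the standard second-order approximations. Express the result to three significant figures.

t_p ≈ 0.0492 s

Dividing through by 0.650: denominator becomes s² + 47.23 s + 4631.
So ω_n = √4631 = 68.0 rad/s and ζ = 47.23/(2·68.0) = 0.347.
ω_d = ω_n√(1−ζ²) = 63.8 rad/s. t_p = π/ω_d = 0.0492 s.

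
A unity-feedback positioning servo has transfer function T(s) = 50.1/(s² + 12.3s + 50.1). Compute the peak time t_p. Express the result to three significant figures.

t_p ≈ 0.897 s

Matching coefficients with s² + 2ζω_n s + ω_n² gives ω_n² = 50.1 ⇒ ω_n = 7.08 rad/s, and ζ = 12.3/(2ω_n) = 0.869.
ω_d = 7.08·√(1 − 0.869²) = 3.50 rad/s. Then t_p = π/ω_d = 0.897 s.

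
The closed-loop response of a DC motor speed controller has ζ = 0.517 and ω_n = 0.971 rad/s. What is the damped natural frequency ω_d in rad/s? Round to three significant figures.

ω_d ≈ 0.831 rad/s

ω_d = ω_n√(1−ζ²) = 0.971·√0.733 = 0.831 rad/s.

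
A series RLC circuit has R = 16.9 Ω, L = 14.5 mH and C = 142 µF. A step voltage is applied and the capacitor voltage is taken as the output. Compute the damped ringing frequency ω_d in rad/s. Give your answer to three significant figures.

ω_d ≈ 382 rad/s

For a series RLC circuit (capacitor voltage as output), ω_n = 1/√(LC) = 1/√(14.5 mH · 142 µF) = 697 rad/s.
ζ = (R/2)·√(C/L) = (16.9/2)·√(142 µF/14.5 mH) = 0.836.
ω_d = ω_n√(1−ζ²) = 382 rad/s.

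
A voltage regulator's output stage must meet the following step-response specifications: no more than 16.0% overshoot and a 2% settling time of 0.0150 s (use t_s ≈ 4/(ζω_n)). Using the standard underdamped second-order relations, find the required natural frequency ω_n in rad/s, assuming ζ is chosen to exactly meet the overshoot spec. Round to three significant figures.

ω_n ≈ 529 rad/s

ζ = −ln(OS)/√(π² + (ln OS)²). With OS = 0.160, ln OS = −1.833 and ζ = 1.833/3.637 = 0.504.
From t_s ≈ 4/(ζω_n): ω_n = 4/(ζ·t_s) = 4/(0.504·0.0150) = 529 rad/s.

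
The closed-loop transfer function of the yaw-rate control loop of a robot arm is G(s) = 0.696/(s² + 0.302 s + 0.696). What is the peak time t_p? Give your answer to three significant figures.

t_p ≈ 3.83 s

ω_n = √0.696 = 0.834 rad/s; ζ = 0.302/(2·0.834) = 0.181.
ω_d = ω_n√(1−ζ²) = 0.820 rad/s. Then t_p = π/ω_d = 3.83 s.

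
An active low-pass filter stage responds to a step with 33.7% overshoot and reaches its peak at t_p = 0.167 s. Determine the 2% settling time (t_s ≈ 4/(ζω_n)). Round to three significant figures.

From the overshoot, ζ = −ln(OS)/√(π²+ln²(OS)) = 0.327.
t_p = π/ω_d ⇒ ω_d = 18.8 rad/s; then ω_n = ω_d/√(1−ζ²) = 19.9 rad/s.
t_s ≈ 4/(ζω_n) = 4/(0.327·19.9) = 0.614 s.

t_s ≈ 0.614 s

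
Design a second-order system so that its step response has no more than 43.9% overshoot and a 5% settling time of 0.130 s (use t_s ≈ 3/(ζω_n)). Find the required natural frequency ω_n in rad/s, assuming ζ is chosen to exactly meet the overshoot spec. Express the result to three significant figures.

From %OS = 100·exp(−πζ/√(1−ζ²)), invert to get ζ = −ln(OS)/√(π² + ln²(OS)) with OS = 0.439.
−ln 0.439 = 0.8233, so ζ = 0.8233/√(π² + 0.6778) = 0.253.
From t_s ≈ 3/(ζω_n): ω_n = 3/(ζ·t_s) = 3/(0.253·0.130) = 91.0 rad/s.

ω_n ≈ 91.0 rad/s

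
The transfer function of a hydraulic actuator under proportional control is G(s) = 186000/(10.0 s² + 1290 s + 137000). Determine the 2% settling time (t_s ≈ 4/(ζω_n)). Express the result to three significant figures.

t_s ≈ 0.0620 s

Dividing through by 10.0: denominator becomes s² + 129.0 s + 13700.
So ω_n = √13700 = 117 rad/s and ζ = 129.0/(2·117) = 0.551.
t_s ≈ 4/(ζω_n) = 0.0620 s.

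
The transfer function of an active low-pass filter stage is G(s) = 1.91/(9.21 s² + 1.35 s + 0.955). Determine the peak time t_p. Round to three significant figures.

Dividing through by 9.21: denominator becomes s² + 0.1466 s + 0.1037.
So ω_n = √0.1037 = 0.322 rad/s and ζ = 0.1466/(2·0.322) = 0.228.
ω_d = ω_n√(1−ζ²) = 0.314 rad/s. t_p = π/ω_d = 10.0 s.

t_p ≈ 10.0 s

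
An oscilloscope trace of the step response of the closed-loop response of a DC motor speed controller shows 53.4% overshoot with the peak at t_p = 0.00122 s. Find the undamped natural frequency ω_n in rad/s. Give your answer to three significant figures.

ζ from %OS: ζ = |ln 0.534|/√(π²+ln²0.534) = 0.196.
From t_p = π/ω_d, ω_d = π/0.00122 = 2580 rad/s, so ω_n = ω_d/√(1−ζ²) = 2630 rad/s.

ω_n ≈ 2630 rad/s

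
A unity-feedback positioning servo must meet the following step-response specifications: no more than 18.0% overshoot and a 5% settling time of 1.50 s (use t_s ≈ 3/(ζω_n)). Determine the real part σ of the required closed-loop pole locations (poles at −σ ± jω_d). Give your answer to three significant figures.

The settling-time spec alone fixes σ = ζω_n = 3/t_s = 3/1.50 = 2.00.
(Overshoot then fixes ζ = 0.479 and hence ω_d = σ·√(1−ζ²)/ζ = 3.66 rad/s.)

σ ≈ 2.00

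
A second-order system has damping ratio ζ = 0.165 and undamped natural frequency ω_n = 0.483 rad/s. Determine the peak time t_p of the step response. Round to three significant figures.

The damped frequency is ω_d = ω_n√(1−ζ²) = 0.483·√(1−0.0272) = 0.476 rad/s.
Peak time t_p = π/ω_d = π/0.476 = 6.59 s.

t_p ≈ 6.59 s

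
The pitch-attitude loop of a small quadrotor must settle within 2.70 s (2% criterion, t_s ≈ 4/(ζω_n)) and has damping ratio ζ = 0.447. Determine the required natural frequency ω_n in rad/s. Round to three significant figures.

ω_n ≈ 3.31 rad/s

Rearranging t_s ≈ 4/(ζω_n) gives ω_n = 4/(ζ·t_s) = 4/(0.447 × 2.70) = 3.31 rad/s.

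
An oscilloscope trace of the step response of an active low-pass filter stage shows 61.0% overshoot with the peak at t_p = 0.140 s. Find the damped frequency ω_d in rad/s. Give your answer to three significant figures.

ω_d ≈ 22.4 rad/s

t_p = π/ω_d, so ω_d = π/0.140 = 22.4 rad/s.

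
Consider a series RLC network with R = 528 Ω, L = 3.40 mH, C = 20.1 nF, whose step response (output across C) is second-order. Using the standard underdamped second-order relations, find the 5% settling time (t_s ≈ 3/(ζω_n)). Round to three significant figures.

For a series RLC circuit (capacitor voltage as output), ω_n = 1/√(LC) = 1/√(3.40 mH · 20.1 nF) = 121000 rad/s.
ζ = (R/2)·√(C/L) = (528/2)·√(20.1 nF/3.40 mH) = 0.642.
t_s ≈ 3/(ζω_n) = 0.0000386 s.

t_s ≈ 0.0000386 s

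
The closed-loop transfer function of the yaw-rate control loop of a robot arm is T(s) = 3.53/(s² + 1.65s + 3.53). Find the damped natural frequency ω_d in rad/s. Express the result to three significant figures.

ω_d ≈ 1.69 rad/s

Comparing the denominator to s² + 2ζω_n s + ω_n²: ω_n = √3.53 = 1.88 rad/s, and 2ζω_n = 1.65 so ζ = 1.65/(2·1.88) = 0.439.
ω_d = 1.88·√(1 − 0.439²) = 1.69 rad/s.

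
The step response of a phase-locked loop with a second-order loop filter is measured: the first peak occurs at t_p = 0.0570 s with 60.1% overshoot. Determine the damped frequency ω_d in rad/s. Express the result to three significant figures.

ω_d ≈ 55.1 rad/s

t_p = π/ω_d, so ω_d = π/0.0570 = 55.1 rad/s.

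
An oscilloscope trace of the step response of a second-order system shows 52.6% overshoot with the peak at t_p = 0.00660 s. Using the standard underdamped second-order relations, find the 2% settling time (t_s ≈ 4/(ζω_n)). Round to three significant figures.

The overshoot fixes ζ = −ln(OS)/√(π²+ln²(OS)) = 0.200.
t_p = π/ω_d ⇒ ω_d = 476 rad/s; then ω_n = ω_d/√(1−ζ²) = 486 rad/s.
t_s ≈ 4/(ζω_n) = 4/(0.200·486) = 0.0411 s.

t_s ≈ 0.0411 s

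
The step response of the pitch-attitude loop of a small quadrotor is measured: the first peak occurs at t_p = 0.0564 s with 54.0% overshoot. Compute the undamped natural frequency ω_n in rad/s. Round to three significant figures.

ω_n ≈ 56.8 rad/s

From the overshoot, ζ = −ln(OS)/√(π²+ln²(OS)) = 0.192.
From t_p = π/ω_d, ω_d = π/0.0564 = 55.7 rad/s, so ω_n = ω_d/√(1−ζ²) = 56.8 rad/s.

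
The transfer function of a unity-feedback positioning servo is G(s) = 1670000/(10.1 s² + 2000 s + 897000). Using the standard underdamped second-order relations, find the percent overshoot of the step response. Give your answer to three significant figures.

Dividing through by 10.1: denominator becomes s² + 198.0 s + 88810.
So ω_n = √88810 = 298 rad/s and ζ = 198.0/(2·298) = 0.332.
%OS = 100·exp(−πζ/√(1−ζ²)) = 33.1%.

%OS ≈ 33.1%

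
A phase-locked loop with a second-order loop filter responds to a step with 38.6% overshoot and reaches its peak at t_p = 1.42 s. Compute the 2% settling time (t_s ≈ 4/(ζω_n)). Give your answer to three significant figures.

t_s ≈ 5.97 s

ζ from %OS: ζ = |ln 0.386|/√(π²+ln²0.386) = 0.290.
t_p = π/ω_d ⇒ ω_d = 2.21 rad/s; then ω_n = ω_d/√(1−ζ²) = 2.31 rad/s.
t_s ≈ 4/(ζω_n) = 4/(0.290·2.31) = 5.97 s.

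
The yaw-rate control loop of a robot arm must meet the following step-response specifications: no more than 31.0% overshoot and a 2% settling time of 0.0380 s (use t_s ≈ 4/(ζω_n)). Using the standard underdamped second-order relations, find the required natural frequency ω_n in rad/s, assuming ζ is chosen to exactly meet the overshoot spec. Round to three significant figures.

ζ = −ln(OS)/√(π² + (ln OS)²). With OS = 0.310, ln OS = −1.171 and ζ = 1.171/3.353 = 0.349.
Then ω_n = 4/(ζ t_s) = 4/(0.349 × 0.0380) = 301 rad/s.

ω_n ≈ 301 rad/s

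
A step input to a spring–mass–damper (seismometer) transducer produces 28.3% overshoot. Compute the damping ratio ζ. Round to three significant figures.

ζ ≈ 0.373

ζ = −ln(OS)/√(π² + (ln OS)²). With OS = 0.283, ln OS = −1.262 and ζ = 1.262/3.386 = 0.373.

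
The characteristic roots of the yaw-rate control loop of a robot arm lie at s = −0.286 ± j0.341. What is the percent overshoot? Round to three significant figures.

%OS ≈ 7.17%

The poles are at −σ ± jω_d with σ = 0.286 and ω_d = 0.341, so ω_n = √(σ²+ω_d²) = 0.445 rad/s and ζ = σ/ω_n = 0.643.
Overshoot: exp(−π·0.643/√(1−0.643²)) = 0.0717, i.e. 7.17%.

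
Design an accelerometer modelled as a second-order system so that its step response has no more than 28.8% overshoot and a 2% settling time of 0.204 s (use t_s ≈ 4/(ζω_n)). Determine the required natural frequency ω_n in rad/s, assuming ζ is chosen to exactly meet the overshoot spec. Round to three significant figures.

ζ = −ln(OS)/√(π² + (ln OS)²). With OS = 0.288, ln OS = −1.245 and ζ = 1.245/3.379 = 0.368.
Then ω_n = 4/(ζ t_s) = 4/(0.368 × 0.204) = 53.2 rad/s.

ω_n ≈ 53.2 rad/s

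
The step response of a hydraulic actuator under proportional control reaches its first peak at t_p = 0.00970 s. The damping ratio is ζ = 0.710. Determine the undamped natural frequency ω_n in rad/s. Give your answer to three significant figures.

ω_n ≈ 460 rad/s

Peak time t_p = π/ω_d, so ω_d = π/t_p = π/0.00970 = 324 rad/s.
ω_n = ω_d/√(1−ζ²) = 324/√0.496 = 460 rad/s.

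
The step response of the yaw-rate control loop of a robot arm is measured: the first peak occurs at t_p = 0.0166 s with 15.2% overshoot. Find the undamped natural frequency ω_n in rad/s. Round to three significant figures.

ω_n ≈ 221 rad/s

The overshoot fixes ζ = −ln(OS)/√(π²+ln²(OS)) = 0.514.
t_p = π/ω_d ⇒ ω_d = 189 rad/s; then ω_n = ω_d/√(1−ζ²) = 221 rad/s.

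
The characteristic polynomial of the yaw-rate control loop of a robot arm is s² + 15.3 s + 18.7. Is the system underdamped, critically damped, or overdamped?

overdamped

a² − 4b = 160 > 0 (two distinct real roots); the system is overdamped.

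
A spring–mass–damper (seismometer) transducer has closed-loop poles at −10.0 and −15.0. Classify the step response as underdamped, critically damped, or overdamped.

overdamped

Since the poles are distinct, negative and real, the response is overdamped.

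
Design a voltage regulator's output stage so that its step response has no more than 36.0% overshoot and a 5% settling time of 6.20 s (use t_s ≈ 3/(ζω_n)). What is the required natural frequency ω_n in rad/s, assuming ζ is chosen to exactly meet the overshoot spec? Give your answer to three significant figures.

From %OS = 100·exp(−πζ/√(1−ζ²)), invert to get ζ = −ln(OS)/√(π² + ln²(OS)) with OS = 0.360.
−ln 0.360 = 1.022, so ζ = 1.022/√(π² + 1.044) = 0.309.
Then ω_n = 3/(ζ t_s) = 3/(0.309 × 6.20) = 1.56 rad/s.

ω_n ≈ 1.56 rad/s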